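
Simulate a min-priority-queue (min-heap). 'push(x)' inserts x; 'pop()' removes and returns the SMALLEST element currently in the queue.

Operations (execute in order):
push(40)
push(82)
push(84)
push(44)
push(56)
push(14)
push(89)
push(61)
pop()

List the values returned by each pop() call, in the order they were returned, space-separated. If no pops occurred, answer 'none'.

push(40): heap contents = [40]
push(82): heap contents = [40, 82]
push(84): heap contents = [40, 82, 84]
push(44): heap contents = [40, 44, 82, 84]
push(56): heap contents = [40, 44, 56, 82, 84]
push(14): heap contents = [14, 40, 44, 56, 82, 84]
push(89): heap contents = [14, 40, 44, 56, 82, 84, 89]
push(61): heap contents = [14, 40, 44, 56, 61, 82, 84, 89]
pop() → 14: heap contents = [40, 44, 56, 61, 82, 84, 89]

Answer: 14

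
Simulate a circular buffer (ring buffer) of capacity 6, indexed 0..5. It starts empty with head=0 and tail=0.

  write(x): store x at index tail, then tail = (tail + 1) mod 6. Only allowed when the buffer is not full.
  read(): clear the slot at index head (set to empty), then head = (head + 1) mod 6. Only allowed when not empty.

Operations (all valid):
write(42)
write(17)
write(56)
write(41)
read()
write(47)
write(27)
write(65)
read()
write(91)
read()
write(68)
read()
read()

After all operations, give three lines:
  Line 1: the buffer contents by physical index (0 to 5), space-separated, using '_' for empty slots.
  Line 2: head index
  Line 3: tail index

Answer: 65 91 68 _ _ 27
5
3

Derivation:
write(42): buf=[42 _ _ _ _ _], head=0, tail=1, size=1
write(17): buf=[42 17 _ _ _ _], head=0, tail=2, size=2
write(56): buf=[42 17 56 _ _ _], head=0, tail=3, size=3
write(41): buf=[42 17 56 41 _ _], head=0, tail=4, size=4
read(): buf=[_ 17 56 41 _ _], head=1, tail=4, size=3
write(47): buf=[_ 17 56 41 47 _], head=1, tail=5, size=4
write(27): buf=[_ 17 56 41 47 27], head=1, tail=0, size=5
write(65): buf=[65 17 56 41 47 27], head=1, tail=1, size=6
read(): buf=[65 _ 56 41 47 27], head=2, tail=1, size=5
write(91): buf=[65 91 56 41 47 27], head=2, tail=2, size=6
read(): buf=[65 91 _ 41 47 27], head=3, tail=2, size=5
write(68): buf=[65 91 68 41 47 27], head=3, tail=3, size=6
read(): buf=[65 91 68 _ 47 27], head=4, tail=3, size=5
read(): buf=[65 91 68 _ _ 27], head=5, tail=3, size=4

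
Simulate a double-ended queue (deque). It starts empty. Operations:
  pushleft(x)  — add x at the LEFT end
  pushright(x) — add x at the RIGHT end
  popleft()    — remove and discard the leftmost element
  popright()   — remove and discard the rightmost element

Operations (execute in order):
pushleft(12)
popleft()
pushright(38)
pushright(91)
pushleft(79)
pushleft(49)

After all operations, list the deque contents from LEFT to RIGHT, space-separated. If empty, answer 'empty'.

Answer: 49 79 38 91

Derivation:
pushleft(12): [12]
popleft(): []
pushright(38): [38]
pushright(91): [38, 91]
pushleft(79): [79, 38, 91]
pushleft(49): [49, 79, 38, 91]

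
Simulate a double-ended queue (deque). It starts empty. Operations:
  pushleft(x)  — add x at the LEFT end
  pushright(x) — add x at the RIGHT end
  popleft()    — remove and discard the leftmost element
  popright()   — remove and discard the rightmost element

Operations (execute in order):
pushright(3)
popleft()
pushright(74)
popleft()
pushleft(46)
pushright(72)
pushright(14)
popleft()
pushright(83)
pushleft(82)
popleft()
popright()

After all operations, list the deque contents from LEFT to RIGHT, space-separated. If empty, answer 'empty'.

Answer: 72 14

Derivation:
pushright(3): [3]
popleft(): []
pushright(74): [74]
popleft(): []
pushleft(46): [46]
pushright(72): [46, 72]
pushright(14): [46, 72, 14]
popleft(): [72, 14]
pushright(83): [72, 14, 83]
pushleft(82): [82, 72, 14, 83]
popleft(): [72, 14, 83]
popright(): [72, 14]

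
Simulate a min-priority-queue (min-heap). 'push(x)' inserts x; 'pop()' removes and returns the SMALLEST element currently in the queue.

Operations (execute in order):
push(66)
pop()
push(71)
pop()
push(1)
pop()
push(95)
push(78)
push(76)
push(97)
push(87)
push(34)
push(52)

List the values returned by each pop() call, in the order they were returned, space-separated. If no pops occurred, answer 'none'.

Answer: 66 71 1

Derivation:
push(66): heap contents = [66]
pop() → 66: heap contents = []
push(71): heap contents = [71]
pop() → 71: heap contents = []
push(1): heap contents = [1]
pop() → 1: heap contents = []
push(95): heap contents = [95]
push(78): heap contents = [78, 95]
push(76): heap contents = [76, 78, 95]
push(97): heap contents = [76, 78, 95, 97]
push(87): heap contents = [76, 78, 87, 95, 97]
push(34): heap contents = [34, 76, 78, 87, 95, 97]
push(52): heap contents = [34, 52, 76, 78, 87, 95, 97]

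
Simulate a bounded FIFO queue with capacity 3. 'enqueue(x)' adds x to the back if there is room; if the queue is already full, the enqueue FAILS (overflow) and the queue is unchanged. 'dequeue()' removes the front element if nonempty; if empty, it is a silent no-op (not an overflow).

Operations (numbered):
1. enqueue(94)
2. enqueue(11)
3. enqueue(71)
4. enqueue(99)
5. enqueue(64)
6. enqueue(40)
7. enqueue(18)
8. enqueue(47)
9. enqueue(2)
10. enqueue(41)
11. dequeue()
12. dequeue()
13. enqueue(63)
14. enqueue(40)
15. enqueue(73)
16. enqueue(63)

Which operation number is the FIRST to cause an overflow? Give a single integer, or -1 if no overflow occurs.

Answer: 4

Derivation:
1. enqueue(94): size=1
2. enqueue(11): size=2
3. enqueue(71): size=3
4. enqueue(99): size=3=cap → OVERFLOW (fail)
5. enqueue(64): size=3=cap → OVERFLOW (fail)
6. enqueue(40): size=3=cap → OVERFLOW (fail)
7. enqueue(18): size=3=cap → OVERFLOW (fail)
8. enqueue(47): size=3=cap → OVERFLOW (fail)
9. enqueue(2): size=3=cap → OVERFLOW (fail)
10. enqueue(41): size=3=cap → OVERFLOW (fail)
11. dequeue(): size=2
12. dequeue(): size=1
13. enqueue(63): size=2
14. enqueue(40): size=3
15. enqueue(73): size=3=cap → OVERFLOW (fail)
16. enqueue(63): size=3=cap → OVERFLOW (fail)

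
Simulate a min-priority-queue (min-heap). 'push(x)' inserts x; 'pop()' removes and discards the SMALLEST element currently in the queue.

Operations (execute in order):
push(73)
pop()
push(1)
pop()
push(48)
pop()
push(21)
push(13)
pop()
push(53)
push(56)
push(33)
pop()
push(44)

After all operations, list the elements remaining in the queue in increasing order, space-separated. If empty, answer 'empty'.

Answer: 33 44 53 56

Derivation:
push(73): heap contents = [73]
pop() → 73: heap contents = []
push(1): heap contents = [1]
pop() → 1: heap contents = []
push(48): heap contents = [48]
pop() → 48: heap contents = []
push(21): heap contents = [21]
push(13): heap contents = [13, 21]
pop() → 13: heap contents = [21]
push(53): heap contents = [21, 53]
push(56): heap contents = [21, 53, 56]
push(33): heap contents = [21, 33, 53, 56]
pop() → 21: heap contents = [33, 53, 56]
push(44): heap contents = [33, 44, 53, 56]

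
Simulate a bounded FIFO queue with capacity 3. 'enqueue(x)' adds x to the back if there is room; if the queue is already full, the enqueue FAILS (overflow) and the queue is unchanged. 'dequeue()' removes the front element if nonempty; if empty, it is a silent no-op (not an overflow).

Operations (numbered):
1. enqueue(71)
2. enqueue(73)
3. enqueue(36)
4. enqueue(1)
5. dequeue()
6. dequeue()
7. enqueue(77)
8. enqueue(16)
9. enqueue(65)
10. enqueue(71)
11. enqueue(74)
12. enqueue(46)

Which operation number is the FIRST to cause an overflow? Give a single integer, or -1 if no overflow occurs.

Answer: 4

Derivation:
1. enqueue(71): size=1
2. enqueue(73): size=2
3. enqueue(36): size=3
4. enqueue(1): size=3=cap → OVERFLOW (fail)
5. dequeue(): size=2
6. dequeue(): size=1
7. enqueue(77): size=2
8. enqueue(16): size=3
9. enqueue(65): size=3=cap → OVERFLOW (fail)
10. enqueue(71): size=3=cap → OVERFLOW (fail)
11. enqueue(74): size=3=cap → OVERFLOW (fail)
12. enqueue(46): size=3=cap → OVERFLOW (fail)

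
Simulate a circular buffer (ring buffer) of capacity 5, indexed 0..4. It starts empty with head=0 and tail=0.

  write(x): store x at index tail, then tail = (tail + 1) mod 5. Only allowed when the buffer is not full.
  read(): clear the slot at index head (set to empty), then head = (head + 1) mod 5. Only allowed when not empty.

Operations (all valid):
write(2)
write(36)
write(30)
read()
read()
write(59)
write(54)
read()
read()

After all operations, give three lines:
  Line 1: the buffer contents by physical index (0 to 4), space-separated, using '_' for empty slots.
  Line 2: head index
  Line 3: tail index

Answer: _ _ _ _ 54
4
0

Derivation:
write(2): buf=[2 _ _ _ _], head=0, tail=1, size=1
write(36): buf=[2 36 _ _ _], head=0, tail=2, size=2
write(30): buf=[2 36 30 _ _], head=0, tail=3, size=3
read(): buf=[_ 36 30 _ _], head=1, tail=3, size=2
read(): buf=[_ _ 30 _ _], head=2, tail=3, size=1
write(59): buf=[_ _ 30 59 _], head=2, tail=4, size=2
write(54): buf=[_ _ 30 59 54], head=2, tail=0, size=3
read(): buf=[_ _ _ 59 54], head=3, tail=0, size=2
read(): buf=[_ _ _ _ 54], head=4, tail=0, size=1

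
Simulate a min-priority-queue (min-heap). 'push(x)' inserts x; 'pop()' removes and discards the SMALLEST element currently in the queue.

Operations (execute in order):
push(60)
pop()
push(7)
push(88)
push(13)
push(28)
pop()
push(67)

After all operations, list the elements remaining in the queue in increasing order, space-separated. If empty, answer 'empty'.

Answer: 13 28 67 88

Derivation:
push(60): heap contents = [60]
pop() → 60: heap contents = []
push(7): heap contents = [7]
push(88): heap contents = [7, 88]
push(13): heap contents = [7, 13, 88]
push(28): heap contents = [7, 13, 28, 88]
pop() → 7: heap contents = [13, 28, 88]
push(67): heap contents = [13, 28, 67, 88]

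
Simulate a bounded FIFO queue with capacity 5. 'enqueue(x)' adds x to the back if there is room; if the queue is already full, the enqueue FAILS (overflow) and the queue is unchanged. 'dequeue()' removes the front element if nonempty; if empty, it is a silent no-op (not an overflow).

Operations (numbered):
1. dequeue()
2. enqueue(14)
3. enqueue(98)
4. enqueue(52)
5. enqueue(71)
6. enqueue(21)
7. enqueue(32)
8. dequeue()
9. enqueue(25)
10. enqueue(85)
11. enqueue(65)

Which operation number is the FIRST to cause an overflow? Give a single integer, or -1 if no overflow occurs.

Answer: 7

Derivation:
1. dequeue(): empty, no-op, size=0
2. enqueue(14): size=1
3. enqueue(98): size=2
4. enqueue(52): size=3
5. enqueue(71): size=4
6. enqueue(21): size=5
7. enqueue(32): size=5=cap → OVERFLOW (fail)
8. dequeue(): size=4
9. enqueue(25): size=5
10. enqueue(85): size=5=cap → OVERFLOW (fail)
11. enqueue(65): size=5=cap → OVERFLOW (fail)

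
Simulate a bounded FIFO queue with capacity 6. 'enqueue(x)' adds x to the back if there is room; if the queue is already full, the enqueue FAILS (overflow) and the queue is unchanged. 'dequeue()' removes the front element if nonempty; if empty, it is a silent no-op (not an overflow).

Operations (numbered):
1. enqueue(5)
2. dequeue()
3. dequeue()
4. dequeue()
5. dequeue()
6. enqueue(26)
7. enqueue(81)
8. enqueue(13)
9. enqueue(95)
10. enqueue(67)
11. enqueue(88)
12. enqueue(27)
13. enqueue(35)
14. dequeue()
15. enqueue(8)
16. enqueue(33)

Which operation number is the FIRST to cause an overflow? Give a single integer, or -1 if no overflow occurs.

Answer: 12

Derivation:
1. enqueue(5): size=1
2. dequeue(): size=0
3. dequeue(): empty, no-op, size=0
4. dequeue(): empty, no-op, size=0
5. dequeue(): empty, no-op, size=0
6. enqueue(26): size=1
7. enqueue(81): size=2
8. enqueue(13): size=3
9. enqueue(95): size=4
10. enqueue(67): size=5
11. enqueue(88): size=6
12. enqueue(27): size=6=cap → OVERFLOW (fail)
13. enqueue(35): size=6=cap → OVERFLOW (fail)
14. dequeue(): size=5
15. enqueue(8): size=6
16. enqueue(33): size=6=cap → OVERFLOW (fail)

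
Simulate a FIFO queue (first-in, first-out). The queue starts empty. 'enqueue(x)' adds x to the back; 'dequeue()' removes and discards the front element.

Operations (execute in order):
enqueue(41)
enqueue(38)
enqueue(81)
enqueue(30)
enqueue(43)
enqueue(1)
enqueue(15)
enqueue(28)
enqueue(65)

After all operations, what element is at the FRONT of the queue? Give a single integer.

Answer: 41

Derivation:
enqueue(41): queue = [41]
enqueue(38): queue = [41, 38]
enqueue(81): queue = [41, 38, 81]
enqueue(30): queue = [41, 38, 81, 30]
enqueue(43): queue = [41, 38, 81, 30, 43]
enqueue(1): queue = [41, 38, 81, 30, 43, 1]
enqueue(15): queue = [41, 38, 81, 30, 43, 1, 15]
enqueue(28): queue = [41, 38, 81, 30, 43, 1, 15, 28]
enqueue(65): queue = [41, 38, 81, 30, 43, 1, 15, 28, 65]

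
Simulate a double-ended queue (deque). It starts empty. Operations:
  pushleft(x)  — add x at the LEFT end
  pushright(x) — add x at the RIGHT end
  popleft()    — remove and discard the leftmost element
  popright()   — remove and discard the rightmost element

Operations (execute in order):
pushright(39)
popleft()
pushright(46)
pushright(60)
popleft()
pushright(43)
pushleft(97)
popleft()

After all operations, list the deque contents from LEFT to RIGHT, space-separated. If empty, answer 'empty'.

pushright(39): [39]
popleft(): []
pushright(46): [46]
pushright(60): [46, 60]
popleft(): [60]
pushright(43): [60, 43]
pushleft(97): [97, 60, 43]
popleft(): [60, 43]

Answer: 60 43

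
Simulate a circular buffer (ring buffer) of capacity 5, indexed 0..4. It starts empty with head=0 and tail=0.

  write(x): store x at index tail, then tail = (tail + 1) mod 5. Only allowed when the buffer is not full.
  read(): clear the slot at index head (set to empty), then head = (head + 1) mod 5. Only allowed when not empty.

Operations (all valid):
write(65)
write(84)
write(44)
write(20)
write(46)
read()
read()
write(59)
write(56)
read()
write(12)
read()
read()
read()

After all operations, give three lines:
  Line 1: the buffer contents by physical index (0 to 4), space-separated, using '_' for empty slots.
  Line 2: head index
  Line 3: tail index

Answer: _ 56 12 _ _
1
3

Derivation:
write(65): buf=[65 _ _ _ _], head=0, tail=1, size=1
write(84): buf=[65 84 _ _ _], head=0, tail=2, size=2
write(44): buf=[65 84 44 _ _], head=0, tail=3, size=3
write(20): buf=[65 84 44 20 _], head=0, tail=4, size=4
write(46): buf=[65 84 44 20 46], head=0, tail=0, size=5
read(): buf=[_ 84 44 20 46], head=1, tail=0, size=4
read(): buf=[_ _ 44 20 46], head=2, tail=0, size=3
write(59): buf=[59 _ 44 20 46], head=2, tail=1, size=4
write(56): buf=[59 56 44 20 46], head=2, tail=2, size=5
read(): buf=[59 56 _ 20 46], head=3, tail=2, size=4
write(12): buf=[59 56 12 20 46], head=3, tail=3, size=5
read(): buf=[59 56 12 _ 46], head=4, tail=3, size=4
read(): buf=[59 56 12 _ _], head=0, tail=3, size=3
read(): buf=[_ 56 12 _ _], head=1, tail=3, size=2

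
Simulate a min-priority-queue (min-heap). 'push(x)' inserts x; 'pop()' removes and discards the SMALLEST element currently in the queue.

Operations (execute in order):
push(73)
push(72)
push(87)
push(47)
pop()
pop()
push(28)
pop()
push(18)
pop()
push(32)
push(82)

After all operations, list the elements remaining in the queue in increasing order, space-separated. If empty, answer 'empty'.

push(73): heap contents = [73]
push(72): heap contents = [72, 73]
push(87): heap contents = [72, 73, 87]
push(47): heap contents = [47, 72, 73, 87]
pop() → 47: heap contents = [72, 73, 87]
pop() → 72: heap contents = [73, 87]
push(28): heap contents = [28, 73, 87]
pop() → 28: heap contents = [73, 87]
push(18): heap contents = [18, 73, 87]
pop() → 18: heap contents = [73, 87]
push(32): heap contents = [32, 73, 87]
push(82): heap contents = [32, 73, 82, 87]

Answer: 32 73 82 87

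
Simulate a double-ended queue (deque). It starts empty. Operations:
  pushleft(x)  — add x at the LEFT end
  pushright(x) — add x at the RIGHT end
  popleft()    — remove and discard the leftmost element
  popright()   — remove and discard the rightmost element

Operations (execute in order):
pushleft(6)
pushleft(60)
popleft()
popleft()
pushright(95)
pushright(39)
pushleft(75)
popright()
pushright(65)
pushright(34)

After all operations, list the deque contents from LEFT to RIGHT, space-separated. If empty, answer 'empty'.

Answer: 75 95 65 34

Derivation:
pushleft(6): [6]
pushleft(60): [60, 6]
popleft(): [6]
popleft(): []
pushright(95): [95]
pushright(39): [95, 39]
pushleft(75): [75, 95, 39]
popright(): [75, 95]
pushright(65): [75, 95, 65]
pushright(34): [75, 95, 65, 34]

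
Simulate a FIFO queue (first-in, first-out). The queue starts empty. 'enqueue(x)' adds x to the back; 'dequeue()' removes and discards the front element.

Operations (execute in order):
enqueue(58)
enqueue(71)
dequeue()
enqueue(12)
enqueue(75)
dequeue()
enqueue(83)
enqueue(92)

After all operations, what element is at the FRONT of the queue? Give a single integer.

Answer: 12

Derivation:
enqueue(58): queue = [58]
enqueue(71): queue = [58, 71]
dequeue(): queue = [71]
enqueue(12): queue = [71, 12]
enqueue(75): queue = [71, 12, 75]
dequeue(): queue = [12, 75]
enqueue(83): queue = [12, 75, 83]
enqueue(92): queue = [12, 75, 83, 92]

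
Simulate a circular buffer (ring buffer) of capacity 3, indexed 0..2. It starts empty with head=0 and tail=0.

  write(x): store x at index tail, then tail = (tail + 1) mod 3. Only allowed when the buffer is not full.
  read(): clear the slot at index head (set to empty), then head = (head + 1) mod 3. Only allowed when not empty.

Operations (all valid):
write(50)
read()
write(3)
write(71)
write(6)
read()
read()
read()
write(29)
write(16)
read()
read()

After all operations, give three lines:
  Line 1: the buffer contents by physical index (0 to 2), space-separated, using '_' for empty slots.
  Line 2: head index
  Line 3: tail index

Answer: _ _ _
0
0

Derivation:
write(50): buf=[50 _ _], head=0, tail=1, size=1
read(): buf=[_ _ _], head=1, tail=1, size=0
write(3): buf=[_ 3 _], head=1, tail=2, size=1
write(71): buf=[_ 3 71], head=1, tail=0, size=2
write(6): buf=[6 3 71], head=1, tail=1, size=3
read(): buf=[6 _ 71], head=2, tail=1, size=2
read(): buf=[6 _ _], head=0, tail=1, size=1
read(): buf=[_ _ _], head=1, tail=1, size=0
write(29): buf=[_ 29 _], head=1, tail=2, size=1
write(16): buf=[_ 29 16], head=1, tail=0, size=2
read(): buf=[_ _ 16], head=2, tail=0, size=1
read(): buf=[_ _ _], head=0, tail=0, size=0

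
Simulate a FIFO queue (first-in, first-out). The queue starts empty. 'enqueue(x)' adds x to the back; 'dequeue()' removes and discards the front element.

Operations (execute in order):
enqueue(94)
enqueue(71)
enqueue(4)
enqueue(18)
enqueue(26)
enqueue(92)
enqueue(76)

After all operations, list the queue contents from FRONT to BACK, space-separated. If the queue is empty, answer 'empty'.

enqueue(94): [94]
enqueue(71): [94, 71]
enqueue(4): [94, 71, 4]
enqueue(18): [94, 71, 4, 18]
enqueue(26): [94, 71, 4, 18, 26]
enqueue(92): [94, 71, 4, 18, 26, 92]
enqueue(76): [94, 71, 4, 18, 26, 92, 76]

Answer: 94 71 4 18 26 92 76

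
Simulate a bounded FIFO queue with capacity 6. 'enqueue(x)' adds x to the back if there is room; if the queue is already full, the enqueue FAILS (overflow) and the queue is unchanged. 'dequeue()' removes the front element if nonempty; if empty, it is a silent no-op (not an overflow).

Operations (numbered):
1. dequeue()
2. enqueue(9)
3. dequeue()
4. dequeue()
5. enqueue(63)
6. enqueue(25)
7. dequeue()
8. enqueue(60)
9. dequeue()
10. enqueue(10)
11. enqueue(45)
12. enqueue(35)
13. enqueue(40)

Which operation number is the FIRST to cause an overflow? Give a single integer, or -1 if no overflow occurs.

1. dequeue(): empty, no-op, size=0
2. enqueue(9): size=1
3. dequeue(): size=0
4. dequeue(): empty, no-op, size=0
5. enqueue(63): size=1
6. enqueue(25): size=2
7. dequeue(): size=1
8. enqueue(60): size=2
9. dequeue(): size=1
10. enqueue(10): size=2
11. enqueue(45): size=3
12. enqueue(35): size=4
13. enqueue(40): size=5

Answer: -1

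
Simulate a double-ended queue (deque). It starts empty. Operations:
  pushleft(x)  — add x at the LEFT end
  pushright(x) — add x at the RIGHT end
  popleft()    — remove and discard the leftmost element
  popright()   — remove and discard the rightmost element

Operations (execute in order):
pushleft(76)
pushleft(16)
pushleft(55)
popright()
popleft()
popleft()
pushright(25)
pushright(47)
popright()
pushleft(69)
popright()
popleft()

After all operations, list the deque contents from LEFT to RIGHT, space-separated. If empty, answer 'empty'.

Answer: empty

Derivation:
pushleft(76): [76]
pushleft(16): [16, 76]
pushleft(55): [55, 16, 76]
popright(): [55, 16]
popleft(): [16]
popleft(): []
pushright(25): [25]
pushright(47): [25, 47]
popright(): [25]
pushleft(69): [69, 25]
popright(): [69]
popleft(): []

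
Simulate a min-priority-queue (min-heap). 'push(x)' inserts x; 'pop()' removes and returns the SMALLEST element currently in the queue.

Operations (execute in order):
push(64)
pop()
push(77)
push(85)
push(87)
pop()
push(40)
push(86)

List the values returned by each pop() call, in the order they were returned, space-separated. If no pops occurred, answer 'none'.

Answer: 64 77

Derivation:
push(64): heap contents = [64]
pop() → 64: heap contents = []
push(77): heap contents = [77]
push(85): heap contents = [77, 85]
push(87): heap contents = [77, 85, 87]
pop() → 77: heap contents = [85, 87]
push(40): heap contents = [40, 85, 87]
push(86): heap contents = [40, 85, 86, 87]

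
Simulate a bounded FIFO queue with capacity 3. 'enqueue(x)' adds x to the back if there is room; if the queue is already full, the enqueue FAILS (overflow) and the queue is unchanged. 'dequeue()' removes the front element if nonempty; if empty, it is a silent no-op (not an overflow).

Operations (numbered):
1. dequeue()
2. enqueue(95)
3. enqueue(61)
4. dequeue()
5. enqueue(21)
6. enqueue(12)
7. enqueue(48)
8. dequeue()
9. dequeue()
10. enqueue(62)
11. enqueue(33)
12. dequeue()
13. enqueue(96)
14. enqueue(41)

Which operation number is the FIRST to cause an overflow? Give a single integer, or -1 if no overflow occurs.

Answer: 7

Derivation:
1. dequeue(): empty, no-op, size=0
2. enqueue(95): size=1
3. enqueue(61): size=2
4. dequeue(): size=1
5. enqueue(21): size=2
6. enqueue(12): size=3
7. enqueue(48): size=3=cap → OVERFLOW (fail)
8. dequeue(): size=2
9. dequeue(): size=1
10. enqueue(62): size=2
11. enqueue(33): size=3
12. dequeue(): size=2
13. enqueue(96): size=3
14. enqueue(41): size=3=cap → OVERFLOW (fail)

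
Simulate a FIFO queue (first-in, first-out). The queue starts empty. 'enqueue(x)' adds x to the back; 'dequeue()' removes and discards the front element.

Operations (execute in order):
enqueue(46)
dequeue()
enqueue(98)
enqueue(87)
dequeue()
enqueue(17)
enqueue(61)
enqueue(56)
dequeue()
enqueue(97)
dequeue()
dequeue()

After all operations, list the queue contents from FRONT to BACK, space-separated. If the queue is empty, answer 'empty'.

enqueue(46): [46]
dequeue(): []
enqueue(98): [98]
enqueue(87): [98, 87]
dequeue(): [87]
enqueue(17): [87, 17]
enqueue(61): [87, 17, 61]
enqueue(56): [87, 17, 61, 56]
dequeue(): [17, 61, 56]
enqueue(97): [17, 61, 56, 97]
dequeue(): [61, 56, 97]
dequeue(): [56, 97]

Answer: 56 97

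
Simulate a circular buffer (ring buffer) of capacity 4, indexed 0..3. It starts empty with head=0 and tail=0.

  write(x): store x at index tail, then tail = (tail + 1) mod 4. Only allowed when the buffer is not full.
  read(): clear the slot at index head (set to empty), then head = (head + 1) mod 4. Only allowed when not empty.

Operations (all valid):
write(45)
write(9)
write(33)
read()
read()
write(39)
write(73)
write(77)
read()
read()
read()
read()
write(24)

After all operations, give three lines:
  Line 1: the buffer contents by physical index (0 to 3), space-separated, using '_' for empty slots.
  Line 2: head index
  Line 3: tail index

write(45): buf=[45 _ _ _], head=0, tail=1, size=1
write(9): buf=[45 9 _ _], head=0, tail=2, size=2
write(33): buf=[45 9 33 _], head=0, tail=3, size=3
read(): buf=[_ 9 33 _], head=1, tail=3, size=2
read(): buf=[_ _ 33 _], head=2, tail=3, size=1
write(39): buf=[_ _ 33 39], head=2, tail=0, size=2
write(73): buf=[73 _ 33 39], head=2, tail=1, size=3
write(77): buf=[73 77 33 39], head=2, tail=2, size=4
read(): buf=[73 77 _ 39], head=3, tail=2, size=3
read(): buf=[73 77 _ _], head=0, tail=2, size=2
read(): buf=[_ 77 _ _], head=1, tail=2, size=1
read(): buf=[_ _ _ _], head=2, tail=2, size=0
write(24): buf=[_ _ 24 _], head=2, tail=3, size=1

Answer: _ _ 24 _
2
3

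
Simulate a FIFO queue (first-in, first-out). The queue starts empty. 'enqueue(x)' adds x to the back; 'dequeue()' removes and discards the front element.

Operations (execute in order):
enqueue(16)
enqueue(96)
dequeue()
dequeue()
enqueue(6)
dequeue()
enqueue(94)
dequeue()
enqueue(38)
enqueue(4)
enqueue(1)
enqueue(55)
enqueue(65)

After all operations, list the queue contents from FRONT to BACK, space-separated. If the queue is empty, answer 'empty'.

Answer: 38 4 1 55 65

Derivation:
enqueue(16): [16]
enqueue(96): [16, 96]
dequeue(): [96]
dequeue(): []
enqueue(6): [6]
dequeue(): []
enqueue(94): [94]
dequeue(): []
enqueue(38): [38]
enqueue(4): [38, 4]
enqueue(1): [38, 4, 1]
enqueue(55): [38, 4, 1, 55]
enqueue(65): [38, 4, 1, 55, 65]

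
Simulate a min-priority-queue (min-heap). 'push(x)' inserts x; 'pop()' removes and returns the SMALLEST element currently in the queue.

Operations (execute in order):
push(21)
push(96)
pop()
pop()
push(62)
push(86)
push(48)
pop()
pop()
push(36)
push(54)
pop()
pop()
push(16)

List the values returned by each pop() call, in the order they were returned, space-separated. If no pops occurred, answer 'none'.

push(21): heap contents = [21]
push(96): heap contents = [21, 96]
pop() → 21: heap contents = [96]
pop() → 96: heap contents = []
push(62): heap contents = [62]
push(86): heap contents = [62, 86]
push(48): heap contents = [48, 62, 86]
pop() → 48: heap contents = [62, 86]
pop() → 62: heap contents = [86]
push(36): heap contents = [36, 86]
push(54): heap contents = [36, 54, 86]
pop() → 36: heap contents = [54, 86]
pop() → 54: heap contents = [86]
push(16): heap contents = [16, 86]

Answer: 21 96 48 62 36 54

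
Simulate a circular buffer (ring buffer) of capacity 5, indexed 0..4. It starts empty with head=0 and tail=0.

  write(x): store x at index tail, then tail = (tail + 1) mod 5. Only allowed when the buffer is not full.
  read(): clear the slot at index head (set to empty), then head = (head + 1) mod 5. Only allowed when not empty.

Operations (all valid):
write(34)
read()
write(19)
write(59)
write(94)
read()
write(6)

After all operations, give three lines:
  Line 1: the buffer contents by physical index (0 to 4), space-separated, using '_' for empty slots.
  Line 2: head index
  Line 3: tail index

write(34): buf=[34 _ _ _ _], head=0, tail=1, size=1
read(): buf=[_ _ _ _ _], head=1, tail=1, size=0
write(19): buf=[_ 19 _ _ _], head=1, tail=2, size=1
write(59): buf=[_ 19 59 _ _], head=1, tail=3, size=2
write(94): buf=[_ 19 59 94 _], head=1, tail=4, size=3
read(): buf=[_ _ 59 94 _], head=2, tail=4, size=2
write(6): buf=[_ _ 59 94 6], head=2, tail=0, size=3

Answer: _ _ 59 94 6
2
0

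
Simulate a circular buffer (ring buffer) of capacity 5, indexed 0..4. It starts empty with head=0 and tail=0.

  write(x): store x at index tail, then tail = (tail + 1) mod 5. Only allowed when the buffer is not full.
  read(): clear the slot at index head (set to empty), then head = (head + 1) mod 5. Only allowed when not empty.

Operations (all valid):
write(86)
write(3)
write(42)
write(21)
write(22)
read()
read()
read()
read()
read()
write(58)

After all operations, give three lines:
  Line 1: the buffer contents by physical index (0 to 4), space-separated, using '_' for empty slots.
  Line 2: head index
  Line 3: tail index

write(86): buf=[86 _ _ _ _], head=0, tail=1, size=1
write(3): buf=[86 3 _ _ _], head=0, tail=2, size=2
write(42): buf=[86 3 42 _ _], head=0, tail=3, size=3
write(21): buf=[86 3 42 21 _], head=0, tail=4, size=4
write(22): buf=[86 3 42 21 22], head=0, tail=0, size=5
read(): buf=[_ 3 42 21 22], head=1, tail=0, size=4
read(): buf=[_ _ 42 21 22], head=2, tail=0, size=3
read(): buf=[_ _ _ 21 22], head=3, tail=0, size=2
read(): buf=[_ _ _ _ 22], head=4, tail=0, size=1
read(): buf=[_ _ _ _ _], head=0, tail=0, size=0
write(58): buf=[58 _ _ _ _], head=0, tail=1, size=1

Answer: 58 _ _ _ _
0
1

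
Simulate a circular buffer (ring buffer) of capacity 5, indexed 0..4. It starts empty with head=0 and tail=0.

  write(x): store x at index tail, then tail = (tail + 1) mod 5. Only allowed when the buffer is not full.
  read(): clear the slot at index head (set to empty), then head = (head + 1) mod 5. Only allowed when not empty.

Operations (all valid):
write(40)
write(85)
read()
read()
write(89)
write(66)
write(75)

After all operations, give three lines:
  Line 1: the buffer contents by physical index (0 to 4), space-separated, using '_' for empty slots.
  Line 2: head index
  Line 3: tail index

Answer: _ _ 89 66 75
2
0

Derivation:
write(40): buf=[40 _ _ _ _], head=0, tail=1, size=1
write(85): buf=[40 85 _ _ _], head=0, tail=2, size=2
read(): buf=[_ 85 _ _ _], head=1, tail=2, size=1
read(): buf=[_ _ _ _ _], head=2, tail=2, size=0
write(89): buf=[_ _ 89 _ _], head=2, tail=3, size=1
write(66): buf=[_ _ 89 66 _], head=2, tail=4, size=2
write(75): buf=[_ _ 89 66 75], head=2, tail=0, size=3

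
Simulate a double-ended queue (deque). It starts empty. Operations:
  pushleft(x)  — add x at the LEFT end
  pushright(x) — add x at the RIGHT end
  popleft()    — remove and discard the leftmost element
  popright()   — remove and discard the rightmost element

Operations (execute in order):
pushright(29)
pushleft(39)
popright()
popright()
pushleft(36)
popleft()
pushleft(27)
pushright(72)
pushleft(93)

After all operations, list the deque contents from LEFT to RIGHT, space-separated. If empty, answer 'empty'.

pushright(29): [29]
pushleft(39): [39, 29]
popright(): [39]
popright(): []
pushleft(36): [36]
popleft(): []
pushleft(27): [27]
pushright(72): [27, 72]
pushleft(93): [93, 27, 72]

Answer: 93 27 72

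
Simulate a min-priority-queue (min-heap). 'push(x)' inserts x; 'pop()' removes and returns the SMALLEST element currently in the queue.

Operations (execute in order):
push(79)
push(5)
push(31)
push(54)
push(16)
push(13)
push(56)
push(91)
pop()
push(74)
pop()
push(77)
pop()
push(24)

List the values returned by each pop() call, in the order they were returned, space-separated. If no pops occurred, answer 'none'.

Answer: 5 13 16

Derivation:
push(79): heap contents = [79]
push(5): heap contents = [5, 79]
push(31): heap contents = [5, 31, 79]
push(54): heap contents = [5, 31, 54, 79]
push(16): heap contents = [5, 16, 31, 54, 79]
push(13): heap contents = [5, 13, 16, 31, 54, 79]
push(56): heap contents = [5, 13, 16, 31, 54, 56, 79]
push(91): heap contents = [5, 13, 16, 31, 54, 56, 79, 91]
pop() → 5: heap contents = [13, 16, 31, 54, 56, 79, 91]
push(74): heap contents = [13, 16, 31, 54, 56, 74, 79, 91]
pop() → 13: heap contents = [16, 31, 54, 56, 74, 79, 91]
push(77): heap contents = [16, 31, 54, 56, 74, 77, 79, 91]
pop() → 16: heap contents = [31, 54, 56, 74, 77, 79, 91]
push(24): heap contents = [24, 31, 54, 56, 74, 77, 79, 91]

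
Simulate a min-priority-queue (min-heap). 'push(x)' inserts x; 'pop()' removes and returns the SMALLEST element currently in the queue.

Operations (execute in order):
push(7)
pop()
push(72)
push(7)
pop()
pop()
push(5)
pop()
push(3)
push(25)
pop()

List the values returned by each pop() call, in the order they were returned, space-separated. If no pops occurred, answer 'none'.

Answer: 7 7 72 5 3

Derivation:
push(7): heap contents = [7]
pop() → 7: heap contents = []
push(72): heap contents = [72]
push(7): heap contents = [7, 72]
pop() → 7: heap contents = [72]
pop() → 72: heap contents = []
push(5): heap contents = [5]
pop() → 5: heap contents = []
push(3): heap contents = [3]
push(25): heap contents = [3, 25]
pop() → 3: heap contents = [25]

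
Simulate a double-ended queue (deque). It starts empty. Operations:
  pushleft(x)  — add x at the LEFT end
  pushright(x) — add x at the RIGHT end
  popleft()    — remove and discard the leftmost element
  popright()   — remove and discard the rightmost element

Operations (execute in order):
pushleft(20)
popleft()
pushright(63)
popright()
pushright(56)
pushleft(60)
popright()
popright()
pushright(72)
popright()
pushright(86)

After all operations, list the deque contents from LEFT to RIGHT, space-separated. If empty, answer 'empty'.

Answer: 86

Derivation:
pushleft(20): [20]
popleft(): []
pushright(63): [63]
popright(): []
pushright(56): [56]
pushleft(60): [60, 56]
popright(): [60]
popright(): []
pushright(72): [72]
popright(): []
pushright(86): [86]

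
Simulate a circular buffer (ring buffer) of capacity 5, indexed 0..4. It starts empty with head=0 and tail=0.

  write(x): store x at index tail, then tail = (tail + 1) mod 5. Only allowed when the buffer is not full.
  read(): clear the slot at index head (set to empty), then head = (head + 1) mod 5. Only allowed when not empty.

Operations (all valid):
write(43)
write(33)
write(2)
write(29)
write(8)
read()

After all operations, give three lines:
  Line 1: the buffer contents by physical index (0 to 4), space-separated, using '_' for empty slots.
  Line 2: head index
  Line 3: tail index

write(43): buf=[43 _ _ _ _], head=0, tail=1, size=1
write(33): buf=[43 33 _ _ _], head=0, tail=2, size=2
write(2): buf=[43 33 2 _ _], head=0, tail=3, size=3
write(29): buf=[43 33 2 29 _], head=0, tail=4, size=4
write(8): buf=[43 33 2 29 8], head=0, tail=0, size=5
read(): buf=[_ 33 2 29 8], head=1, tail=0, size=4

Answer: _ 33 2 29 8
1
0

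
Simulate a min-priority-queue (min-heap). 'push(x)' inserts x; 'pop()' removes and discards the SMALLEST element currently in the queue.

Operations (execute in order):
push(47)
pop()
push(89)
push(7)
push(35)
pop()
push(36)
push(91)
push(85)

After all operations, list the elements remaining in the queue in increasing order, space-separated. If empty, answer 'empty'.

push(47): heap contents = [47]
pop() → 47: heap contents = []
push(89): heap contents = [89]
push(7): heap contents = [7, 89]
push(35): heap contents = [7, 35, 89]
pop() → 7: heap contents = [35, 89]
push(36): heap contents = [35, 36, 89]
push(91): heap contents = [35, 36, 89, 91]
push(85): heap contents = [35, 36, 85, 89, 91]

Answer: 35 36 85 89 91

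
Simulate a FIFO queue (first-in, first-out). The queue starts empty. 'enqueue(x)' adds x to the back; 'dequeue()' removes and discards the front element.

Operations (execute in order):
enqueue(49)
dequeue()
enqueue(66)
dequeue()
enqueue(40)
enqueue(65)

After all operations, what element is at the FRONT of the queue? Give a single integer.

Answer: 40

Derivation:
enqueue(49): queue = [49]
dequeue(): queue = []
enqueue(66): queue = [66]
dequeue(): queue = []
enqueue(40): queue = [40]
enqueue(65): queue = [40, 65]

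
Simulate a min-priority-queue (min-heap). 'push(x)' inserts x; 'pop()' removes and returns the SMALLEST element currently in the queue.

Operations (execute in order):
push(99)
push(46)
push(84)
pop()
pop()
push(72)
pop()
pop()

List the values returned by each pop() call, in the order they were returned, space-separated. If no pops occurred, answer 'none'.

Answer: 46 84 72 99

Derivation:
push(99): heap contents = [99]
push(46): heap contents = [46, 99]
push(84): heap contents = [46, 84, 99]
pop() → 46: heap contents = [84, 99]
pop() → 84: heap contents = [99]
push(72): heap contents = [72, 99]
pop() → 72: heap contents = [99]
pop() → 99: heap contents = []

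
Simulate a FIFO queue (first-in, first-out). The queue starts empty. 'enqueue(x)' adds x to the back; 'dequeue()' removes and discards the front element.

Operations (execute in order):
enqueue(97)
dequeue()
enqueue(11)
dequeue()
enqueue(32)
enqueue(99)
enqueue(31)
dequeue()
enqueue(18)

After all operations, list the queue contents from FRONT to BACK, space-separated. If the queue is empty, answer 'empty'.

enqueue(97): [97]
dequeue(): []
enqueue(11): [11]
dequeue(): []
enqueue(32): [32]
enqueue(99): [32, 99]
enqueue(31): [32, 99, 31]
dequeue(): [99, 31]
enqueue(18): [99, 31, 18]

Answer: 99 31 18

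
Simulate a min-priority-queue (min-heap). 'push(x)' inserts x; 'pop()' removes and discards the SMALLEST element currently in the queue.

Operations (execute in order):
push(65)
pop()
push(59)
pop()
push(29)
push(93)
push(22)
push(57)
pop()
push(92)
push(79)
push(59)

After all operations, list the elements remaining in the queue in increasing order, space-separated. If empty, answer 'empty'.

push(65): heap contents = [65]
pop() → 65: heap contents = []
push(59): heap contents = [59]
pop() → 59: heap contents = []
push(29): heap contents = [29]
push(93): heap contents = [29, 93]
push(22): heap contents = [22, 29, 93]
push(57): heap contents = [22, 29, 57, 93]
pop() → 22: heap contents = [29, 57, 93]
push(92): heap contents = [29, 57, 92, 93]
push(79): heap contents = [29, 57, 79, 92, 93]
push(59): heap contents = [29, 57, 59, 79, 92, 93]

Answer: 29 57 59 79 92 93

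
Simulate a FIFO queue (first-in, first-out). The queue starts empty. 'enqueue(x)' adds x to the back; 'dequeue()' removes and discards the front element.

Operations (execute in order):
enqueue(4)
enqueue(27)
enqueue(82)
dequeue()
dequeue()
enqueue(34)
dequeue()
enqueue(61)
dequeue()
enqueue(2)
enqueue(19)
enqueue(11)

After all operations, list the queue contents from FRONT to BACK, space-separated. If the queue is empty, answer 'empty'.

Answer: 61 2 19 11

Derivation:
enqueue(4): [4]
enqueue(27): [4, 27]
enqueue(82): [4, 27, 82]
dequeue(): [27, 82]
dequeue(): [82]
enqueue(34): [82, 34]
dequeue(): [34]
enqueue(61): [34, 61]
dequeue(): [61]
enqueue(2): [61, 2]
enqueue(19): [61, 2, 19]
enqueue(11): [61, 2, 19, 11]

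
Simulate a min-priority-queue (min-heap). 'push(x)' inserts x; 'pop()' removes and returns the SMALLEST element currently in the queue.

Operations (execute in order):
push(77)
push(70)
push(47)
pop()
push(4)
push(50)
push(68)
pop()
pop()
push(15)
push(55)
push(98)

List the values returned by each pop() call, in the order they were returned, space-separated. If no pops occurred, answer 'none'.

push(77): heap contents = [77]
push(70): heap contents = [70, 77]
push(47): heap contents = [47, 70, 77]
pop() → 47: heap contents = [70, 77]
push(4): heap contents = [4, 70, 77]
push(50): heap contents = [4, 50, 70, 77]
push(68): heap contents = [4, 50, 68, 70, 77]
pop() → 4: heap contents = [50, 68, 70, 77]
pop() → 50: heap contents = [68, 70, 77]
push(15): heap contents = [15, 68, 70, 77]
push(55): heap contents = [15, 55, 68, 70, 77]
push(98): heap contents = [15, 55, 68, 70, 77, 98]

Answer: 47 4 50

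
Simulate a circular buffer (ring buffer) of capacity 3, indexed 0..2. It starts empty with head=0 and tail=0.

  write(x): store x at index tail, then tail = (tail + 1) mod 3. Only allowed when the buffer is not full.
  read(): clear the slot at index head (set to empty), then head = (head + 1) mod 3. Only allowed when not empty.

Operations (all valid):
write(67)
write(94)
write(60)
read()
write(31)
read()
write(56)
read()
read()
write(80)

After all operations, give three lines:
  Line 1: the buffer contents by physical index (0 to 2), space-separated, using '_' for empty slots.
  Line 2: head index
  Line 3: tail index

Answer: _ 56 80
1
0

Derivation:
write(67): buf=[67 _ _], head=0, tail=1, size=1
write(94): buf=[67 94 _], head=0, tail=2, size=2
write(60): buf=[67 94 60], head=0, tail=0, size=3
read(): buf=[_ 94 60], head=1, tail=0, size=2
write(31): buf=[31 94 60], head=1, tail=1, size=3
read(): buf=[31 _ 60], head=2, tail=1, size=2
write(56): buf=[31 56 60], head=2, tail=2, size=3
read(): buf=[31 56 _], head=0, tail=2, size=2
read(): buf=[_ 56 _], head=1, tail=2, size=1
write(80): buf=[_ 56 80], head=1, tail=0, size=2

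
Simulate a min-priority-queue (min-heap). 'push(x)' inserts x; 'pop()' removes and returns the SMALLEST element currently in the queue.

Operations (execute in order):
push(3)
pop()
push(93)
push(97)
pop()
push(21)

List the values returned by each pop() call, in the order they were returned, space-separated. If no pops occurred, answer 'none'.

push(3): heap contents = [3]
pop() → 3: heap contents = []
push(93): heap contents = [93]
push(97): heap contents = [93, 97]
pop() → 93: heap contents = [97]
push(21): heap contents = [21, 97]

Answer: 3 93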